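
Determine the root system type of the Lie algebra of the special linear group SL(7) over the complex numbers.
This is sl(7), which has dimension 7^2 - 1 = 48 and rank 7 - 1 = 6 (a Cartan subalgebra is the diagonal traceless matrices). In the classification of classical Lie algebras, the special linear algebra sl(n+1) has type A_n; here n = 6, so the Dynkin diagram is a chain of 6 nodes with single edges (A_6). Hence the type is A_6.

A_6 (sl(7))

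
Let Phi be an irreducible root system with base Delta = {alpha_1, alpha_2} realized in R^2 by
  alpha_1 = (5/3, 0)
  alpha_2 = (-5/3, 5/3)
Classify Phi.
B_2

Compute the Cartan integers a_ij = 2(alpha_i, alpha_j)/(alpha_j, alpha_j); the resulting 2x2 Cartan matrix is
[[2, -1], [-2, 2]].
The roots have two lengths (squared-length ratio 2:1); the short ones are alpha_{1}. The associated Dynkin diagram is a chain of 2 nodes with a double edge at one end; the terminal node there is the unique short simple root (B_2), so the type is B_2 (the algebra so(5)).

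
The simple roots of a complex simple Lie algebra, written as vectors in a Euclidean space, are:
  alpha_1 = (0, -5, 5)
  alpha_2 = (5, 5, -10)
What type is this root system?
Compute the Cartan integers a_ij = 2(alpha_i, alpha_j)/(alpha_j, alpha_j); the resulting 2x2 Cartan matrix is
[[2, -1], [-3, 2]].
The roots have two lengths (squared-length ratio 3:1); the short ones are alpha_{1}. The associated Dynkin diagram is two nodes joined by a triple edge (G_2), so the type is G_2.

G2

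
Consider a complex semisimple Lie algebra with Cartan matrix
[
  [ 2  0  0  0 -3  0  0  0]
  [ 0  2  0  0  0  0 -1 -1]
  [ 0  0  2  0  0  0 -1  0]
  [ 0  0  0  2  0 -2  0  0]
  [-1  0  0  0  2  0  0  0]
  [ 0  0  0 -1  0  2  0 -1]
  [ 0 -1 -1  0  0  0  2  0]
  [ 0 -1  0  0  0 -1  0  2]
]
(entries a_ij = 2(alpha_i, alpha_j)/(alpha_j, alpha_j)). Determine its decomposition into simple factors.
The diagram associated to this matrix has two connected components: the simple roots {alpha_2, alpha_3, alpha_4, alpha_6, alpha_7, alpha_8} form a chain of 6 nodes with a double edge at one end; the terminal node there is the unique long simple root (C_6), and {alpha_1, alpha_5} form two nodes joined by a triple edge (G_2). A semisimple Lie algebra decomposes uniquely as the direct sum of simple ideals, one per connected component of its Dynkin diagram, so g ≅ C_6 ⊕ G_2 (dimension 78 + 14 = 92).

C_6 (sp(12)) ⊕ G_2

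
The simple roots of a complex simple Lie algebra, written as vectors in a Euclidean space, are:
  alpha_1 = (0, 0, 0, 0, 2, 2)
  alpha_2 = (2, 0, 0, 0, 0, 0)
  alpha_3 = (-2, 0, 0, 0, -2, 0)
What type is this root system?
Compute the Cartan integers a_ij = 2(alpha_i, alpha_j)/(alpha_j, alpha_j); the resulting 3x3 Cartan matrix is
[[2, 0, -1], [0, 2, -1], [-1, -2, 2]].
The roots have two lengths (squared-length ratio 2:1); the short ones are alpha_{2}. The associated Dynkin diagram is a chain of 3 nodes with a double edge at one end; the terminal node there is the unique short simple root (B_3), so the type is B_3 (the algebra so(7)).

B_3 (so(7))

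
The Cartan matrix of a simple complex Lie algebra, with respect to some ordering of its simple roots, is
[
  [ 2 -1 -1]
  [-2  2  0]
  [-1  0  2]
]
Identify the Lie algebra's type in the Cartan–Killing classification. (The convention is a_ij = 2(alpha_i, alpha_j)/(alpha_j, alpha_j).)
C_3

The matrix has rank 3 with 2's on the diagonal. Reading the off-diagonal entries as Dynkin edges (a single edge where a_ij = a_ji = -1; a double or triple edge where a_ij * a_ji = 2 or 3), the diagram is a chain of 3 nodes with a double edge at one end; the terminal node there is the unique long simple root (C_3). One simple-root ordering that puts it in standard form is (alpha_3, alpha_1, alpha_2). So the algebra is type C_3, i.e. sp(6).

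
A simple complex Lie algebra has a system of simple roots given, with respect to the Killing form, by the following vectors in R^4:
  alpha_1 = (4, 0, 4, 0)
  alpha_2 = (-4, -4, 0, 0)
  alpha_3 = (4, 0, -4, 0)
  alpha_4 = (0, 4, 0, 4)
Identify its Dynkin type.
D_4 (so(8))

Compute the Cartan integers a_ij = 2(alpha_i, alpha_j)/(alpha_j, alpha_j); the resulting 4x4 Cartan matrix is
[[2, -1, 0, 0], [-1, 2, -1, -1], [0, -1, 2, 0], [0, -1, 0, 2]].
All simple roots have the same length, so the diagram is simply laced. The associated Dynkin diagram is a chain of 2 nodes with a fork of two nodes at one end (D_4), so the type is D_4 (the algebra so(8)).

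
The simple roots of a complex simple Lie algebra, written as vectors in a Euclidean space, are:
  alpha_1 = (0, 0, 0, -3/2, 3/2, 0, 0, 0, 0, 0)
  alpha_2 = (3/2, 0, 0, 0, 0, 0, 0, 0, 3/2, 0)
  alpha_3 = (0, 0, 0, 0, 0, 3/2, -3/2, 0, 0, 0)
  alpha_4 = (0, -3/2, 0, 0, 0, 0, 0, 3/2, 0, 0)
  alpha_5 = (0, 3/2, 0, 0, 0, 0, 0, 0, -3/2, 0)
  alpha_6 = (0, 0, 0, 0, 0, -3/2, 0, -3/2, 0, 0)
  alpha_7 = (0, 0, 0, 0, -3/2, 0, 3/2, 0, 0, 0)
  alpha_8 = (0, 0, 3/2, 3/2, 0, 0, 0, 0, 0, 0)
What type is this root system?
Compute the Cartan integers a_ij = 2(alpha_i, alpha_j)/(alpha_j, alpha_j); the resulting 8x8 Cartan matrix is
[[2, 0, 0, 0, 0, 0, -1, -1], [0, 2, 0, 0, -1, 0, 0, 0], [0, 0, 2, 0, 0, -1, -1, 0], [0, 0, 0, 2, -1, -1, 0, 0], [0, -1, 0, -1, 2, 0, 0, 0], [0, 0, -1, -1, 0, 2, 0, 0], [-1, 0, -1, 0, 0, 0, 2, 0], [-1, 0, 0, 0, 0, 0, 0, 2]].
All simple roots have the same length, so the diagram is simply laced. The associated Dynkin diagram is a chain of 8 nodes with single edges (A_8), so the type is A_8 (the algebra sl(9)).

type A_8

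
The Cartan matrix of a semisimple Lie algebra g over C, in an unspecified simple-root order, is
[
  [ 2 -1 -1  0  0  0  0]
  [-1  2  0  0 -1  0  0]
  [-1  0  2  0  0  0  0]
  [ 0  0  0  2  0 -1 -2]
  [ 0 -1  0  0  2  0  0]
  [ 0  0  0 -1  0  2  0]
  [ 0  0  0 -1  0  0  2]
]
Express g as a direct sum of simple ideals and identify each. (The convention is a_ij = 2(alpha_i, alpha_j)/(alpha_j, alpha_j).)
A_4 ⊕ B_3

The diagram associated to this matrix has two connected components: the simple roots {alpha_1, alpha_2, alpha_3, alpha_5} form a chain of 4 nodes with single edges (A_4), and {alpha_4, alpha_6, alpha_7} form a chain of 3 nodes with a double edge at one end; the terminal node there is the unique short simple root (B_3). A semisimple Lie algebra decomposes uniquely as the direct sum of simple ideals, one per connected component of its Dynkin diagram, so g ≅ A_4 ⊕ B_3 (dimension 24 + 21 = 45).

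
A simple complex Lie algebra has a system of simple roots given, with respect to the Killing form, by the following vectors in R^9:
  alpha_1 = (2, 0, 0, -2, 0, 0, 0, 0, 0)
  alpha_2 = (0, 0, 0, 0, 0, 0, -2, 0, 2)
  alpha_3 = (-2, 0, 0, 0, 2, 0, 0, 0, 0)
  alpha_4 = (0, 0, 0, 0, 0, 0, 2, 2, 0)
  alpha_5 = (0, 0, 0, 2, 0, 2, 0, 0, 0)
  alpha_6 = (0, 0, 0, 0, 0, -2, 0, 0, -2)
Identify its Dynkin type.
type A_6

Compute the Cartan integers a_ij = 2(alpha_i, alpha_j)/(alpha_j, alpha_j); the resulting 6x6 Cartan matrix is
[[2, 0, -1, 0, -1, 0], [0, 2, 0, -1, 0, -1], [-1, 0, 2, 0, 0, 0], [0, -1, 0, 2, 0, 0], [-1, 0, 0, 0, 2, -1], [0, -1, 0, 0, -1, 2]].
All simple roots have the same length, so the diagram is simply laced. The associated Dynkin diagram is a chain of 6 nodes with single edges (A_6), so the type is A_6 (the algebra sl(7)).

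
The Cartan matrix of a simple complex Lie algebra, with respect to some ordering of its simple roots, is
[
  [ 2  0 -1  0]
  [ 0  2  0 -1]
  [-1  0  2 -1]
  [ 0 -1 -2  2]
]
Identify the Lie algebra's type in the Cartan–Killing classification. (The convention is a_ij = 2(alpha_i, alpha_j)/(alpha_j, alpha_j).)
F_4

The matrix has rank 4 with 2's on the diagonal. Reading the off-diagonal entries as Dynkin edges (a single edge where a_ij = a_ji = -1; a double or triple edge where a_ij * a_ji = 2 or 3), the diagram is a chain of 4 nodes with a double edge between the middle two (F_4). One simple-root ordering that puts it in standard form is (alpha_2, alpha_4, alpha_3, alpha_1). So the algebra is type F_4.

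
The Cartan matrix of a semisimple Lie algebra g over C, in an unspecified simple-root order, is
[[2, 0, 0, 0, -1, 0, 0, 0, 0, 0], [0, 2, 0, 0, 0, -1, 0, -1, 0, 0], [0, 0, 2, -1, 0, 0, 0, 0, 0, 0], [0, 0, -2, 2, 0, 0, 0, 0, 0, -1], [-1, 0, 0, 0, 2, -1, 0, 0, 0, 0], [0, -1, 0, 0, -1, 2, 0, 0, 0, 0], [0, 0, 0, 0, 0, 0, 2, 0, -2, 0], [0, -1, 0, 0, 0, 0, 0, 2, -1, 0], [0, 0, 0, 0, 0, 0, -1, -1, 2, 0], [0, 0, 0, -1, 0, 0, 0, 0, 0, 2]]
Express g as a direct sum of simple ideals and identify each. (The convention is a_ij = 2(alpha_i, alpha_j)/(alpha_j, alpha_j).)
B3 ⊕ C7

The diagram associated to this matrix has two connected components: the simple roots {alpha_3, alpha_4, alpha_10} form a chain of 3 nodes with a double edge at one end; the terminal node there is the unique short simple root (B_3), and {alpha_1, alpha_2, alpha_5, alpha_6, alpha_7, alpha_8, alpha_9} form a chain of 7 nodes with a double edge at one end; the terminal node there is the unique long simple root (C_7). A semisimple Lie algebra decomposes uniquely as the direct sum of simple ideals, one per connected component of its Dynkin diagram, so g ≅ B_3 ⊕ C_7 (dimension 21 + 105 = 126).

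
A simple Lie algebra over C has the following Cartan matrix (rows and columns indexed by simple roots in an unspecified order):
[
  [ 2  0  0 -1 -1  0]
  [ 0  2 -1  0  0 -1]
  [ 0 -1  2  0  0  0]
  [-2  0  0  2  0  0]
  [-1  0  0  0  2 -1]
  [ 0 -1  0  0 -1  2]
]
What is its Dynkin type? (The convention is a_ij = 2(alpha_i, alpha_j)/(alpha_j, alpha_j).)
The matrix has rank 6 with 2's on the diagonal. Reading the off-diagonal entries as Dynkin edges (a single edge where a_ij = a_ji = -1; a double or triple edge where a_ij * a_ji = 2 or 3), the diagram is a chain of 6 nodes with a double edge at one end; the terminal node there is the unique long simple root (C_6). One simple-root ordering that puts it in standard form is (alpha_3, alpha_2, alpha_6, alpha_5, alpha_1, alpha_4). So the algebra is type C_6, i.e. sp(12).

C_6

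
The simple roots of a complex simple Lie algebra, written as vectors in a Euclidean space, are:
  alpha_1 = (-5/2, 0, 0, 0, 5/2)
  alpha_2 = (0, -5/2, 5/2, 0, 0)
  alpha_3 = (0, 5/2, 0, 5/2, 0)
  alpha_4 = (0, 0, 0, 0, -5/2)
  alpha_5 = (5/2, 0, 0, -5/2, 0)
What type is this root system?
Compute the Cartan integers a_ij = 2(alpha_i, alpha_j)/(alpha_j, alpha_j); the resulting 5x5 Cartan matrix is
[[2, 0, 0, -2, -1], [0, 2, -1, 0, 0], [0, -1, 2, 0, -1], [-1, 0, 0, 2, 0], [-1, 0, -1, 0, 2]].
The roots have two lengths (squared-length ratio 2:1); the short ones are alpha_{4}. The associated Dynkin diagram is a chain of 5 nodes with a double edge at one end; the terminal node there is the unique short simple root (B_5), so the type is B_5 (the algebra so(11)).

B_5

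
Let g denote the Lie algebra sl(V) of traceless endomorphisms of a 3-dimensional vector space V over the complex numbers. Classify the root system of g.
This is sl(3), which has dimension 3^2 - 1 = 8 and rank 3 - 1 = 2 (a Cartan subalgebra is the diagonal traceless matrices). In the classification of classical Lie algebras, the special linear algebra sl(n+1) has type A_n; here n = 2, so the Dynkin diagram is a chain of 2 nodes with single edges (A_2). Hence the type is A_2.

A2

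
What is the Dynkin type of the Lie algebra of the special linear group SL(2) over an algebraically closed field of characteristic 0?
A_1 (sl(2))

This is sl(2), which has dimension 2^2 - 1 = 3 and rank 2 - 1 = 1 (a Cartan subalgebra is the diagonal traceless matrices). In the classification of classical Lie algebras, the special linear algebra sl(n+1) has type A_n; here n = 1, so the Dynkin diagram is a chain of 1 nodes with single edges (A_1). Hence the type is A_1.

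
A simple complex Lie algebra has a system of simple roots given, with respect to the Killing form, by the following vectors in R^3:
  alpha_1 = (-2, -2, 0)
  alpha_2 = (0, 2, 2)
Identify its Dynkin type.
Compute the Cartan integers a_ij = 2(alpha_i, alpha_j)/(alpha_j, alpha_j); the resulting 2x2 Cartan matrix is
[[2, -1], [-1, 2]].
All simple roots have the same length, so the diagram is simply laced. The associated Dynkin diagram is a chain of 2 nodes with single edges (A_2), so the type is A_2 (the algebra sl(3)).

A_2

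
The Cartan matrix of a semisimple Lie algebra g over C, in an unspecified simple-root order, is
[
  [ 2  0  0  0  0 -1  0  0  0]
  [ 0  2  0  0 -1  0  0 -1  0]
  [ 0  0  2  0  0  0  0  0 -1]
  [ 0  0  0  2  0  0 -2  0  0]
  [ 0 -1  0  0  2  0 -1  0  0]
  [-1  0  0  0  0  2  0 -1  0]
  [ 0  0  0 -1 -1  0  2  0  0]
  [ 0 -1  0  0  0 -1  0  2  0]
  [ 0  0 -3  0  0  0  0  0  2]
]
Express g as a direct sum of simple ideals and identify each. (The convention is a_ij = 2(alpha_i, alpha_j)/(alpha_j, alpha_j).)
The diagram associated to this matrix has two connected components: the simple roots {alpha_1, alpha_2, alpha_4, alpha_5, alpha_6, alpha_7, alpha_8} form a chain of 7 nodes with a double edge at one end; the terminal node there is the unique long simple root (C_7), and {alpha_3, alpha_9} form two nodes joined by a triple edge (G_2). A semisimple Lie algebra decomposes uniquely as the direct sum of simple ideals, one per connected component of its Dynkin diagram, so g ≅ C_7 ⊕ G_2 (dimension 105 + 14 = 119).

type C_7 ⊕ type G_2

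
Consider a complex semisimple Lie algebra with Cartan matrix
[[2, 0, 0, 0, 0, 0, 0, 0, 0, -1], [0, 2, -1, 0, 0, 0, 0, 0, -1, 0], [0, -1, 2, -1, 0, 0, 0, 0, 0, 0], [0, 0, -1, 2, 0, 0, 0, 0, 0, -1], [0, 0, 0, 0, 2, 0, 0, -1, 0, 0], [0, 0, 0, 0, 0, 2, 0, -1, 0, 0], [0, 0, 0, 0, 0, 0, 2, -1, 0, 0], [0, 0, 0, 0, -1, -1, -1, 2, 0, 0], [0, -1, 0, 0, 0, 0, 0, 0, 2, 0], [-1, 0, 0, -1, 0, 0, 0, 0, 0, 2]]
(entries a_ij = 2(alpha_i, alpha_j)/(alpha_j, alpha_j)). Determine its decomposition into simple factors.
A_6 (sl(7)) + D_4 (so(8))

The diagram associated to this matrix has two connected components: the simple roots {alpha_1, alpha_2, alpha_3, alpha_4, alpha_9, alpha_10} form a chain of 6 nodes with single edges (A_6), and {alpha_5, alpha_6, alpha_7, alpha_8} form a chain of 2 nodes with a fork of two nodes at one end (D_4). A semisimple Lie algebra decomposes uniquely as the direct sum of simple ideals, one per connected component of its Dynkin diagram, so g ≅ A_6 ⊕ D_4 (dimension 48 + 28 = 76).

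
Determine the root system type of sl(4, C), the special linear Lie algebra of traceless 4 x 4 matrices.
A_3 (sl(4))

This is sl(4), which has dimension 4^2 - 1 = 15 and rank 4 - 1 = 3 (a Cartan subalgebra is the diagonal traceless matrices). In the classification of classical Lie algebras, the special linear algebra sl(n+1) has type A_n; here n = 3, so the Dynkin diagram is a chain of 3 nodes with single edges (A_3). Hence the type is A_3.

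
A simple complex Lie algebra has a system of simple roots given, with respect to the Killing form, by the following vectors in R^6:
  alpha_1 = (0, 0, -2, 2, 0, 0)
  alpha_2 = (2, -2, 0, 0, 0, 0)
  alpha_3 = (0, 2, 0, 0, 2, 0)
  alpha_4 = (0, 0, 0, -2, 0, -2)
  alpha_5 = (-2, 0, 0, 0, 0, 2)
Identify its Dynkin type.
Compute the Cartan integers a_ij = 2(alpha_i, alpha_j)/(alpha_j, alpha_j); the resulting 5x5 Cartan matrix is
[[2, 0, 0, -1, 0], [0, 2, -1, 0, -1], [0, -1, 2, 0, 0], [-1, 0, 0, 2, -1], [0, -1, 0, -1, 2]].
All simple roots have the same length, so the diagram is simply laced. The associated Dynkin diagram is a chain of 5 nodes with single edges (A_5), so the type is A_5 (the algebra sl(6)).

A_5 (sl(6))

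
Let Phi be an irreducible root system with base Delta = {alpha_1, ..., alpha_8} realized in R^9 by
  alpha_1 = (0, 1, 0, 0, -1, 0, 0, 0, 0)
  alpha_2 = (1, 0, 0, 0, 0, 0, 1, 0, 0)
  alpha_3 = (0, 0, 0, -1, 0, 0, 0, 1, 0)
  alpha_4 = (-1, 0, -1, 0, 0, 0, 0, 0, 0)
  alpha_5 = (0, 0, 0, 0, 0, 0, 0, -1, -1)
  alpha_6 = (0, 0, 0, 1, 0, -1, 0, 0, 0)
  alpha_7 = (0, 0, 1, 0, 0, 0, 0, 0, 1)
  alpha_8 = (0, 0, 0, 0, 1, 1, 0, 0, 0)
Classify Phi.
A_8 (sl(9))

Compute the Cartan integers a_ij = 2(alpha_i, alpha_j)/(alpha_j, alpha_j); the resulting 8x8 Cartan matrix is
[[2, 0, 0, 0, 0, 0, 0, -1], [0, 2, 0, -1, 0, 0, 0, 0], [0, 0, 2, 0, -1, -1, 0, 0], [0, -1, 0, 2, 0, 0, -1, 0], [0, 0, -1, 0, 2, 0, -1, 0], [0, 0, -1, 0, 0, 2, 0, -1], [0, 0, 0, -1, -1, 0, 2, 0], [-1, 0, 0, 0, 0, -1, 0, 2]].
All simple roots have the same length, so the diagram is simply laced. The associated Dynkin diagram is a chain of 8 nodes with single edges (A_8), so the type is A_8 (the algebra sl(9)).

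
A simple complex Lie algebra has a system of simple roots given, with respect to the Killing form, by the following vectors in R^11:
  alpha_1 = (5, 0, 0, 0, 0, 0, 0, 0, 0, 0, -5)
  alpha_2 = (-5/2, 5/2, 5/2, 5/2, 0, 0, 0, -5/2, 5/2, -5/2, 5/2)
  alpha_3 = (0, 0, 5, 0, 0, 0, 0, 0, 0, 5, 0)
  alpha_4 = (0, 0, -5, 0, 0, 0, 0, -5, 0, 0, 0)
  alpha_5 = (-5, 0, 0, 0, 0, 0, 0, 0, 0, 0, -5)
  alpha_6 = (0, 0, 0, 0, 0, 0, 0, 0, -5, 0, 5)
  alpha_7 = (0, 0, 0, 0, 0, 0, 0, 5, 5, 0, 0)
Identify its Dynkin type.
type E_7

Compute the Cartan integers a_ij = 2(alpha_i, alpha_j)/(alpha_j, alpha_j); the resulting 7x7 Cartan matrix is
[[2, -1, 0, 0, 0, -1, 0], [-1, 2, 0, 0, 0, 0, 0], [0, 0, 2, -1, 0, 0, 0], [0, 0, -1, 2, 0, 0, -1], [0, 0, 0, 0, 2, -1, 0], [-1, 0, 0, 0, -1, 2, -1], [0, 0, 0, -1, 0, -1, 2]].
All simple roots have the same length, so the diagram is simply laced. The associated Dynkin diagram is a chain of 6 nodes with one extra node attached to the third node from one end (E_7), so the type is E_7.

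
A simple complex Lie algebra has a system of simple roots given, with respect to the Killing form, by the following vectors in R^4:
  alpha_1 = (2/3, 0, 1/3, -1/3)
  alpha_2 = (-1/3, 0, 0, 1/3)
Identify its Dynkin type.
G_2

Compute the Cartan integers a_ij = 2(alpha_i, alpha_j)/(alpha_j, alpha_j); the resulting 2x2 Cartan matrix is
[[2, -3], [-1, 2]].
The roots have two lengths (squared-length ratio 3:1); the short ones are alpha_{2}. The associated Dynkin diagram is two nodes joined by a triple edge (G_2), so the type is G_2.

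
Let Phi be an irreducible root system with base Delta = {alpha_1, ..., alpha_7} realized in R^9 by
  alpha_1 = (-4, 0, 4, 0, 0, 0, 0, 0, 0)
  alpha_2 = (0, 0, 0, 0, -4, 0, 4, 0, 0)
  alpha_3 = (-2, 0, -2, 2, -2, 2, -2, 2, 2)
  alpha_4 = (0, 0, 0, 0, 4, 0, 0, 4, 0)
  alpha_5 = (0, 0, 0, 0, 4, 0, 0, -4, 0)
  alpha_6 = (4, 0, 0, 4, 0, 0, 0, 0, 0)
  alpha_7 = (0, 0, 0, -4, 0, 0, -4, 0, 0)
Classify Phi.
Compute the Cartan integers a_ij = 2(alpha_i, alpha_j)/(alpha_j, alpha_j); the resulting 7x7 Cartan matrix is
[[2, 0, 0, 0, 0, -1, 0], [0, 2, 0, -1, -1, 0, -1], [0, 0, 2, 0, -1, 0, 0], [0, -1, 0, 2, 0, 0, 0], [0, -1, -1, 0, 2, 0, 0], [-1, 0, 0, 0, 0, 2, -1], [0, -1, 0, 0, 0, -1, 2]].
All simple roots have the same length, so the diagram is simply laced. The associated Dynkin diagram is a chain of 6 nodes with one extra node attached to the third node from one end (E_7), so the type is E_7.

E_7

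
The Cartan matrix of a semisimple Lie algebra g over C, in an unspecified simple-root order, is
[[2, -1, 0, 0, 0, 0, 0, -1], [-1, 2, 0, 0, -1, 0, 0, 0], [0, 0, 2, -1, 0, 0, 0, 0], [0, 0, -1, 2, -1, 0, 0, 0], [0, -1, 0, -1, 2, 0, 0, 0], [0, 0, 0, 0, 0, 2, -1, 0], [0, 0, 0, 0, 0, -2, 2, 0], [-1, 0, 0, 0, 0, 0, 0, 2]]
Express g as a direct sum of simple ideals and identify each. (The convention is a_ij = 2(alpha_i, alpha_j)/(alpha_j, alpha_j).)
A_6 ⊕ B_2

The diagram associated to this matrix has two connected components: the simple roots {alpha_1, alpha_2, alpha_3, alpha_4, alpha_5, alpha_8} form a chain of 6 nodes with single edges (A_6), and {alpha_6, alpha_7} form a chain of 2 nodes with a double edge at one end; the terminal node there is the unique short simple root (B_2). A semisimple Lie algebra decomposes uniquely as the direct sum of simple ideals, one per connected component of its Dynkin diagram, so g ≅ A_6 ⊕ B_2 (dimension 48 + 10 = 58).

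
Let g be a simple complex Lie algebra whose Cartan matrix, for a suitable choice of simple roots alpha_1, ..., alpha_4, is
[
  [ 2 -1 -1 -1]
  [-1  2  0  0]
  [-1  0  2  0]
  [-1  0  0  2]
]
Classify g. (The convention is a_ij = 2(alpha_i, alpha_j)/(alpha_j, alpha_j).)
type D_4

The matrix has rank 4 with 2's on the diagonal. Reading the off-diagonal entries as Dynkin edges (a single edge where a_ij = a_ji = -1; a double or triple edge where a_ij * a_ji = 2 or 3), the diagram is a chain of 2 nodes with a fork of two nodes at one end (D_4). One simple-root ordering that puts it in standard form is (alpha_3, alpha_1, alpha_4, alpha_2). So the algebra is type D_4, i.e. so(8).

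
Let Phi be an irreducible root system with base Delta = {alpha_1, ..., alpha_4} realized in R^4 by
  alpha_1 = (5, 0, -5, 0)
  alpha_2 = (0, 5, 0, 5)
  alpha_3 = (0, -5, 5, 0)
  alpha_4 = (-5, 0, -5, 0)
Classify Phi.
Compute the Cartan integers a_ij = 2(alpha_i, alpha_j)/(alpha_j, alpha_j); the resulting 4x4 Cartan matrix is
[[2, 0, -1, 0], [0, 2, -1, 0], [-1, -1, 2, -1], [0, 0, -1, 2]].
All simple roots have the same length, so the diagram is simply laced. The associated Dynkin diagram is a chain of 2 nodes with a fork of two nodes at one end (D_4), so the type is D_4 (the algebra so(8)).

D_4 (so(8))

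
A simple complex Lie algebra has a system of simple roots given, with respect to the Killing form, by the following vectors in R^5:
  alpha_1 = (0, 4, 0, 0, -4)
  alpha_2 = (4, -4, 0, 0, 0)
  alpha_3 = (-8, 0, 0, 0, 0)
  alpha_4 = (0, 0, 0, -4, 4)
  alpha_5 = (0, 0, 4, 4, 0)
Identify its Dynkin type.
C5

Compute the Cartan integers a_ij = 2(alpha_i, alpha_j)/(alpha_j, alpha_j); the resulting 5x5 Cartan matrix is
[[2, -1, 0, -1, 0], [-1, 2, -1, 0, 0], [0, -2, 2, 0, 0], [-1, 0, 0, 2, -1], [0, 0, 0, -1, 2]].
The roots have two lengths (squared-length ratio 2:1); the short ones are alpha_{1,2,4,5}. The associated Dynkin diagram is a chain of 5 nodes with a double edge at one end; the terminal node there is the unique long simple root (C_5), so the type is C_5 (the algebra sp(10)).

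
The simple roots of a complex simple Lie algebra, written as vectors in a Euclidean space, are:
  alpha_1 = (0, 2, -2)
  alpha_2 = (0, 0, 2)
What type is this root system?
Compute the Cartan integers a_ij = 2(alpha_i, alpha_j)/(alpha_j, alpha_j); the resulting 2x2 Cartan matrix is
[[2, -2], [-1, 2]].
The roots have two lengths (squared-length ratio 2:1); the short ones are alpha_{2}. The associated Dynkin diagram is a chain of 2 nodes with a double edge at one end; the terminal node there is the unique short simple root (B_2), so the type is B_2 (the algebra so(5)).

B2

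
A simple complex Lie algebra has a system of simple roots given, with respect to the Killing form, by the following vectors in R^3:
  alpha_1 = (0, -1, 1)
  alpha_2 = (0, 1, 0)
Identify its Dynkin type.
Compute the Cartan integers a_ij = 2(alpha_i, alpha_j)/(alpha_j, alpha_j); the resulting 2x2 Cartan matrix is
[[2, -2], [-1, 2]].
The roots have two lengths (squared-length ratio 2:1); the short ones are alpha_{2}. The associated Dynkin diagram is a chain of 2 nodes with a double edge at one end; the terminal node there is the unique short simple root (B_2), so the type is B_2 (the algebra so(5)).

type B_2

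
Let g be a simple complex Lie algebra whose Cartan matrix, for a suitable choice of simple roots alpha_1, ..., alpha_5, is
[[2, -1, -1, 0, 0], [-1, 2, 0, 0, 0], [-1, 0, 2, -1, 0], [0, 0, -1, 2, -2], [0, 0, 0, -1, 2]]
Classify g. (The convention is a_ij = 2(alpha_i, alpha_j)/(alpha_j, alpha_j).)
The matrix has rank 5 with 2's on the diagonal. Reading the off-diagonal entries as Dynkin edges (a single edge where a_ij = a_ji = -1; a double or triple edge where a_ij * a_ji = 2 or 3), the diagram is a chain of 5 nodes with a double edge at one end; the terminal node there is the unique short simple root (B_5). One simple-root ordering that puts it in standard form is (alpha_2, alpha_1, alpha_3, alpha_4, alpha_5). So the algebra is type B_5, i.e. so(11).

type B_5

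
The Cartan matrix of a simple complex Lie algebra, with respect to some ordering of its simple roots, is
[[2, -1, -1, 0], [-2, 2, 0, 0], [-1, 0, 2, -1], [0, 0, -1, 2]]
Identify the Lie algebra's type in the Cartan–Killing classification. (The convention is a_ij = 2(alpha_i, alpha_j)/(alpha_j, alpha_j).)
The matrix has rank 4 with 2's on the diagonal. Reading the off-diagonal entries as Dynkin edges (a single edge where a_ij = a_ji = -1; a double or triple edge where a_ij * a_ji = 2 or 3), the diagram is a chain of 4 nodes with a double edge at one end; the terminal node there is the unique long simple root (C_4). One simple-root ordering that puts it in standard form is (alpha_4, alpha_3, alpha_1, alpha_2). So the algebra is type C_4, i.e. sp(8).

type C_4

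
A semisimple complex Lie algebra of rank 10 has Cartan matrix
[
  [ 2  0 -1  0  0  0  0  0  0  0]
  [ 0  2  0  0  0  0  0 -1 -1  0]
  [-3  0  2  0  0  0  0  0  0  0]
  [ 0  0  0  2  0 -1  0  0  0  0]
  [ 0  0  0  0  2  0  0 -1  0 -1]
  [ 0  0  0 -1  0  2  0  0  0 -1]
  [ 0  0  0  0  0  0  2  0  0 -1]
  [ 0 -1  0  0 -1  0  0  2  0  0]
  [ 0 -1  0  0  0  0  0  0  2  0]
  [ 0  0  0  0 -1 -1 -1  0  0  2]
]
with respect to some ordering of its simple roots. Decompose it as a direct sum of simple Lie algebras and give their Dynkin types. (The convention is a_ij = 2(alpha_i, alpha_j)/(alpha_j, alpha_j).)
The diagram associated to this matrix has two connected components: the simple roots {alpha_2, alpha_4, alpha_5, alpha_6, alpha_7, alpha_8, alpha_9, alpha_10} form a chain of 7 nodes with one extra node attached to the third node from one end (E_8), and {alpha_1, alpha_3} form two nodes joined by a triple edge (G_2). A semisimple Lie algebra decomposes uniquely as the direct sum of simple ideals, one per connected component of its Dynkin diagram, so g ≅ E_8 ⊕ G_2 (dimension 248 + 14 = 262).

E_8 ⊕ G_2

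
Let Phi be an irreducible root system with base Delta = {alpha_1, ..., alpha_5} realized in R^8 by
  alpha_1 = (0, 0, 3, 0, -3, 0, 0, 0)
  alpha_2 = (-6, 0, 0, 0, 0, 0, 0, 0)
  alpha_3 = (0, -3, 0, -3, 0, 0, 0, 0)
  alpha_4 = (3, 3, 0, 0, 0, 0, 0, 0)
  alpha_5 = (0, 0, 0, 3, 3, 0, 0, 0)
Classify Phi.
C_5 (sp(10))

Compute the Cartan integers a_ij = 2(alpha_i, alpha_j)/(alpha_j, alpha_j); the resulting 5x5 Cartan matrix is
[[2, 0, 0, 0, -1], [0, 2, 0, -2, 0], [0, 0, 2, -1, -1], [0, -1, -1, 2, 0], [-1, 0, -1, 0, 2]].
The roots have two lengths (squared-length ratio 2:1); the short ones are alpha_{1,3,4,5}. The associated Dynkin diagram is a chain of 5 nodes with a double edge at one end; the terminal node there is the unique long simple root (C_5), so the type is C_5 (the algebra sp(10)).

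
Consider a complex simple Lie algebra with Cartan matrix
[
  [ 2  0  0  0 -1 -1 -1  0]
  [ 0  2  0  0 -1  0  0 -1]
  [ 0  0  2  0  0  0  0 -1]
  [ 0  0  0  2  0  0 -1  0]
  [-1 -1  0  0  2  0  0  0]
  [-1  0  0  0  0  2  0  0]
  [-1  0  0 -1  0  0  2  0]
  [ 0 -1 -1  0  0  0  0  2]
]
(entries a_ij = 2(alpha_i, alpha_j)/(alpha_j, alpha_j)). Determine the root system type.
The matrix has rank 8 with 2's on the diagonal. Reading the off-diagonal entries as Dynkin edges (a single edge where a_ij = a_ji = -1; a double or triple edge where a_ij * a_ji = 2 or 3), the diagram is a chain of 7 nodes with one extra node attached to the third node from one end (E_8). One simple-root ordering that puts it in standard form is (alpha_4, alpha_6, alpha_7, alpha_1, alpha_5, alpha_2, alpha_8, alpha_3). So the algebra is type E_8.

E_8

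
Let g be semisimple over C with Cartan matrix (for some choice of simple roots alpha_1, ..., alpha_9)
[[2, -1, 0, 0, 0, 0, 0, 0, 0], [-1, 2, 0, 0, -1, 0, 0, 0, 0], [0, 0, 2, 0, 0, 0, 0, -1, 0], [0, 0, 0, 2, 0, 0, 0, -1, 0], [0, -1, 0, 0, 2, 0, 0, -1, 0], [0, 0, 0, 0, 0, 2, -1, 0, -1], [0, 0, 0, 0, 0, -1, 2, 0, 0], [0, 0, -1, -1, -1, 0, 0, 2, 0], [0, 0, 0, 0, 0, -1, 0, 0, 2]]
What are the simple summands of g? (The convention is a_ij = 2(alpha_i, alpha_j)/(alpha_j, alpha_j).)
A3 + D6

The diagram associated to this matrix has two connected components: the simple roots {alpha_6, alpha_7, alpha_9} form a chain of 3 nodes with single edges (A_3), and {alpha_1, alpha_2, alpha_3, alpha_4, alpha_5, alpha_8} form a chain of 4 nodes with a fork of two nodes at one end (D_6). A semisimple Lie algebra decomposes uniquely as the direct sum of simple ideals, one per connected component of its Dynkin diagram, so g ≅ A_3 ⊕ D_6 (dimension 15 + 66 = 81).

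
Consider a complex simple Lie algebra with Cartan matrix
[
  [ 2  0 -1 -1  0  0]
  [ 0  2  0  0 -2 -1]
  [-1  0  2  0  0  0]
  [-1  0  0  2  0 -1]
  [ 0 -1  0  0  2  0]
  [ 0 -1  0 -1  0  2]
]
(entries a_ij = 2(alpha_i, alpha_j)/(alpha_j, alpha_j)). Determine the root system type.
type B_6

The matrix has rank 6 with 2's on the diagonal. Reading the off-diagonal entries as Dynkin edges (a single edge where a_ij = a_ji = -1; a double or triple edge where a_ij * a_ji = 2 or 3), the diagram is a chain of 6 nodes with a double edge at one end; the terminal node there is the unique short simple root (B_6). One simple-root ordering that puts it in standard form is (alpha_3, alpha_1, alpha_4, alpha_6, alpha_2, alpha_5). So the algebra is type B_6, i.e. so(13).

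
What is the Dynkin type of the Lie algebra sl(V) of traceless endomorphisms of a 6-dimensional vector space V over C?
This is sl(6), which has dimension 6^2 - 1 = 35 and rank 6 - 1 = 5 (a Cartan subalgebra is the diagonal traceless matrices). In the classification of classical Lie algebras, the special linear algebra sl(n+1) has type A_n; here n = 5, so the Dynkin diagram is a chain of 5 nodes with single edges (A_5). Hence the type is A_5.

A_5 (sl(6))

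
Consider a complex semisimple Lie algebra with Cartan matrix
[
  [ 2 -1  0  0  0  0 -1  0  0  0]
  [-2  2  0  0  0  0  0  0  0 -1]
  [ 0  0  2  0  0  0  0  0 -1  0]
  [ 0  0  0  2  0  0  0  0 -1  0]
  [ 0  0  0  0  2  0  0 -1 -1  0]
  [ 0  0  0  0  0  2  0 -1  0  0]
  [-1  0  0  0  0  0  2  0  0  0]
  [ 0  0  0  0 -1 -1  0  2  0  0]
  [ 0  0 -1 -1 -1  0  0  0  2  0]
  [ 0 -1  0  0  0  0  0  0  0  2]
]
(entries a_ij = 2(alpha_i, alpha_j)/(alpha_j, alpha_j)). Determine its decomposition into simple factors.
type D_6 + type F_4

The diagram associated to this matrix has two connected components: the simple roots {alpha_3, alpha_4, alpha_5, alpha_6, alpha_8, alpha_9} form a chain of 4 nodes with a fork of two nodes at one end (D_6), and {alpha_1, alpha_2, alpha_7, alpha_10} form a chain of 4 nodes with a double edge between the middle two (F_4). A semisimple Lie algebra decomposes uniquely as the direct sum of simple ideals, one per connected component of its Dynkin diagram, so g ≅ D_6 ⊕ F_4 (dimension 66 + 52 = 118).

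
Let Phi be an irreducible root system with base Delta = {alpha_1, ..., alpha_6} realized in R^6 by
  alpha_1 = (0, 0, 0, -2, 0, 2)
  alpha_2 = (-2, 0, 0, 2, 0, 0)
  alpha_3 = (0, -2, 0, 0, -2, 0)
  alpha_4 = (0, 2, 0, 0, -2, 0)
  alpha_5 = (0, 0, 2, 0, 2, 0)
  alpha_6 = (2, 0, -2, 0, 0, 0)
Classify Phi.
Compute the Cartan integers a_ij = 2(alpha_i, alpha_j)/(alpha_j, alpha_j); the resulting 6x6 Cartan matrix is
[[2, -1, 0, 0, 0, 0], [-1, 2, 0, 0, 0, -1], [0, 0, 2, 0, -1, 0], [0, 0, 0, 2, -1, 0], [0, 0, -1, -1, 2, -1], [0, -1, 0, 0, -1, 2]].
All simple roots have the same length, so the diagram is simply laced. The associated Dynkin diagram is a chain of 4 nodes with a fork of two nodes at one end (D_6), so the type is D_6 (the algebra so(12)).

type D_6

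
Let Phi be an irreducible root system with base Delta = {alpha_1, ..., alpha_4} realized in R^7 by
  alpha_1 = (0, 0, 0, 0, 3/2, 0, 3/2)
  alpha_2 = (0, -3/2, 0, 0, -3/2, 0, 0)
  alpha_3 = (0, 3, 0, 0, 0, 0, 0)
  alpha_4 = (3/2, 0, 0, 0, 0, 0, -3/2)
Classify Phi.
Compute the Cartan integers a_ij = 2(alpha_i, alpha_j)/(alpha_j, alpha_j); the resulting 4x4 Cartan matrix is
[[2, -1, 0, -1], [-1, 2, -1, 0], [0, -2, 2, 0], [-1, 0, 0, 2]].
The roots have two lengths (squared-length ratio 2:1); the short ones are alpha_{1,2,4}. The associated Dynkin diagram is a chain of 4 nodes with a double edge at one end; the terminal node there is the unique long simple root (C_4), so the type is C_4 (the algebra sp(8)).

type C_4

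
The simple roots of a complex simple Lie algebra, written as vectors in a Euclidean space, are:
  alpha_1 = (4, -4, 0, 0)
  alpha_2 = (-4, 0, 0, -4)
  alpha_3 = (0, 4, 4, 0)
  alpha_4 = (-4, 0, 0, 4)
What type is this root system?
type D_4

Compute the Cartan integers a_ij = 2(alpha_i, alpha_j)/(alpha_j, alpha_j); the resulting 4x4 Cartan matrix is
[[2, -1, -1, -1], [-1, 2, 0, 0], [-1, 0, 2, 0], [-1, 0, 0, 2]].
All simple roots have the same length, so the diagram is simply laced. The associated Dynkin diagram is a chain of 2 nodes with a fork of two nodes at one end (D_4), so the type is D_4 (the algebra so(8)).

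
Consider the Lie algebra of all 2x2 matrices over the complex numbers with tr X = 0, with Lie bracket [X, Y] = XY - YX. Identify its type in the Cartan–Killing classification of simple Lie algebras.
A_1 (sl(2))

This is sl(2), which has dimension 2^2 - 1 = 3 and rank 2 - 1 = 1 (a Cartan subalgebra is the diagonal traceless matrices). In the classification of classical Lie algebras, the special linear algebra sl(n+1) has type A_n; here n = 1, so the Dynkin diagram is a chain of 1 nodes with single edges (A_1). Hence the type is A_1.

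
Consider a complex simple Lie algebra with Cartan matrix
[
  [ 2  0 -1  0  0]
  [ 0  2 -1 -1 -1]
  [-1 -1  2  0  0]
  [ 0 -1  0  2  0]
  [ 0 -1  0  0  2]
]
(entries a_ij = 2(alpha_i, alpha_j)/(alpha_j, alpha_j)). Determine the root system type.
D5

The matrix has rank 5 with 2's on the diagonal. Reading the off-diagonal entries as Dynkin edges (a single edge where a_ij = a_ji = -1; a double or triple edge where a_ij * a_ji = 2 or 3), the diagram is a chain of 3 nodes with a fork of two nodes at one end (D_5). One simple-root ordering that puts it in standard form is (alpha_1, alpha_3, alpha_2, alpha_5, alpha_4). So the algebra is type D_5, i.e. so(10).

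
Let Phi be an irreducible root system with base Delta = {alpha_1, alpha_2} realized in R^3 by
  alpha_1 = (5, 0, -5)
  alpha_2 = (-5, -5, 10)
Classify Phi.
type G_2

Compute the Cartan integers a_ij = 2(alpha_i, alpha_j)/(alpha_j, alpha_j); the resulting 2x2 Cartan matrix is
[[2, -1], [-3, 2]].
The roots have two lengths (squared-length ratio 3:1); the short ones are alpha_{1}. The associated Dynkin diagram is two nodes joined by a triple edge (G_2), so the type is G_2.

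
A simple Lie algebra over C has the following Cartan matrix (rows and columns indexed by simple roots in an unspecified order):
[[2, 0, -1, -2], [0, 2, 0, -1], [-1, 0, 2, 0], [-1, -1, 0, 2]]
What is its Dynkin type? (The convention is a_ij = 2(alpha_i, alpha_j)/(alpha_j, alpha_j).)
F_4

The matrix has rank 4 with 2's on the diagonal. Reading the off-diagonal entries as Dynkin edges (a single edge where a_ij = a_ji = -1; a double or triple edge where a_ij * a_ji = 2 or 3), the diagram is a chain of 4 nodes with a double edge between the middle two (F_4). One simple-root ordering that puts it in standard form is (alpha_3, alpha_1, alpha_4, alpha_2). So the algebra is type F_4.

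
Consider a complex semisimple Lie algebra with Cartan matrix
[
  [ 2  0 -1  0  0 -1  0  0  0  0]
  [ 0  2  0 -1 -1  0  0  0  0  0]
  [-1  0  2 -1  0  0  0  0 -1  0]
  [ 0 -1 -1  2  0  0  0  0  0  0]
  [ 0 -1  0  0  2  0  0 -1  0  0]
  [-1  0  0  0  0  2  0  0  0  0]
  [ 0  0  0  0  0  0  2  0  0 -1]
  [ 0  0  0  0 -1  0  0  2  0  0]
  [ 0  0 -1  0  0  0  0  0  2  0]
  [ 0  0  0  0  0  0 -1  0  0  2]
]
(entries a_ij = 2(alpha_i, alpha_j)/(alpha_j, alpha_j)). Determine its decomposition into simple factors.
The diagram associated to this matrix has two connected components: the simple roots {alpha_7, alpha_10} form a chain of 2 nodes with single edges (A_2), and {alpha_1, alpha_2, alpha_3, alpha_4, alpha_5, alpha_6, alpha_8, alpha_9} form a chain of 7 nodes with one extra node attached to the third node from one end (E_8). A semisimple Lie algebra decomposes uniquely as the direct sum of simple ideals, one per connected component of its Dynkin diagram, so g ≅ A_2 ⊕ E_8 (dimension 8 + 248 = 256).

A2 + E8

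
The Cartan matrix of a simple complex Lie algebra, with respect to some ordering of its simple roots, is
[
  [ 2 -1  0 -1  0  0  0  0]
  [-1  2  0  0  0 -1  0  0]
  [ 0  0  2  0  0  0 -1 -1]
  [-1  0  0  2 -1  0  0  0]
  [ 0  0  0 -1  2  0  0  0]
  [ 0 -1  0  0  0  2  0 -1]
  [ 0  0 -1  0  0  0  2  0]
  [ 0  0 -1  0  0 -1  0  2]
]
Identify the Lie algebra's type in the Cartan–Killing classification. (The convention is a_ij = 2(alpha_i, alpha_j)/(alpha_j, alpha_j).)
A_8

The matrix has rank 8 with 2's on the diagonal. Reading the off-diagonal entries as Dynkin edges (a single edge where a_ij = a_ji = -1; a double or triple edge where a_ij * a_ji = 2 or 3), the diagram is a chain of 8 nodes with single edges (A_8). One simple-root ordering that puts it in standard form is (alpha_5, alpha_4, alpha_1, alpha_2, alpha_6, alpha_8, alpha_3, alpha_7). So the algebra is type A_8, i.e. sl(9).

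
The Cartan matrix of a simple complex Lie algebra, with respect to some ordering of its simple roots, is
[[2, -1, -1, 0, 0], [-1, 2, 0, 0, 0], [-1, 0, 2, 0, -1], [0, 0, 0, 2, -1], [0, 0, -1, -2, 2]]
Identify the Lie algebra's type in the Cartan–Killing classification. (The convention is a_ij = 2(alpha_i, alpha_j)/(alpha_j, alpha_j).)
The matrix has rank 5 with 2's on the diagonal. Reading the off-diagonal entries as Dynkin edges (a single edge where a_ij = a_ji = -1; a double or triple edge where a_ij * a_ji = 2 or 3), the diagram is a chain of 5 nodes with a double edge at one end; the terminal node there is the unique short simple root (B_5). One simple-root ordering that puts it in standard form is (alpha_2, alpha_1, alpha_3, alpha_5, alpha_4). So the algebra is type B_5, i.e. so(11).

B_5 (so(11))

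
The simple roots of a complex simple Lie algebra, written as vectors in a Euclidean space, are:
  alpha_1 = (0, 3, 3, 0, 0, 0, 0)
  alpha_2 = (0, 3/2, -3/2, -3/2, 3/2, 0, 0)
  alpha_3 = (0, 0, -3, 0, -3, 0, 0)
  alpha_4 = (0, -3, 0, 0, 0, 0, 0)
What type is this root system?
Compute the Cartan integers a_ij = 2(alpha_i, alpha_j)/(alpha_j, alpha_j); the resulting 4x4 Cartan matrix is
[[2, 0, -1, -2], [0, 2, 0, -1], [-1, 0, 2, 0], [-1, -1, 0, 2]].
The roots have two lengths (squared-length ratio 2:1); the short ones are alpha_{2,4}. The associated Dynkin diagram is a chain of 4 nodes with a double edge between the middle two (F_4), so the type is F_4.

type F_4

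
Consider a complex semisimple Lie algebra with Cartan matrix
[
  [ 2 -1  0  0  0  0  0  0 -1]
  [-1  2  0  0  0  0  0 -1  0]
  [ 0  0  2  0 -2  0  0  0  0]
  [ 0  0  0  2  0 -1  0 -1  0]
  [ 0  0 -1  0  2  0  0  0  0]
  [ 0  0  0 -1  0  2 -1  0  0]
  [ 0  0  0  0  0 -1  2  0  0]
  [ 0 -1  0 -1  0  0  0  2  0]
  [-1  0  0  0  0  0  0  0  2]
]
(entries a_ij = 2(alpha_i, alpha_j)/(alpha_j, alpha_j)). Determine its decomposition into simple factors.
type A_7 + type B_2

The diagram associated to this matrix has two connected components: the simple roots {alpha_1, alpha_2, alpha_4, alpha_6, alpha_7, alpha_8, alpha_9} form a chain of 7 nodes with single edges (A_7), and {alpha_3, alpha_5} form a chain of 2 nodes with a double edge at one end; the terminal node there is the unique short simple root (B_2). A semisimple Lie algebra decomposes uniquely as the direct sum of simple ideals, one per connected component of its Dynkin diagram, so g ≅ A_7 ⊕ B_2 (dimension 63 + 10 = 73).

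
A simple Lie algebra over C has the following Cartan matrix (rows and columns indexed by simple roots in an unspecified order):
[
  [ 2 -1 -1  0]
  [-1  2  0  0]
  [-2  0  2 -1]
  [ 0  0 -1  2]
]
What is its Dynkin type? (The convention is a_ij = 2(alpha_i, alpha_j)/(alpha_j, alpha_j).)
The matrix has rank 4 with 2's on the diagonal. Reading the off-diagonal entries as Dynkin edges (a single edge where a_ij = a_ji = -1; a double or triple edge where a_ij * a_ji = 2 or 3), the diagram is a chain of 4 nodes with a double edge between the middle two (F_4). One simple-root ordering that puts it in standard form is (alpha_4, alpha_3, alpha_1, alpha_2). So the algebra is type F_4.

F_4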